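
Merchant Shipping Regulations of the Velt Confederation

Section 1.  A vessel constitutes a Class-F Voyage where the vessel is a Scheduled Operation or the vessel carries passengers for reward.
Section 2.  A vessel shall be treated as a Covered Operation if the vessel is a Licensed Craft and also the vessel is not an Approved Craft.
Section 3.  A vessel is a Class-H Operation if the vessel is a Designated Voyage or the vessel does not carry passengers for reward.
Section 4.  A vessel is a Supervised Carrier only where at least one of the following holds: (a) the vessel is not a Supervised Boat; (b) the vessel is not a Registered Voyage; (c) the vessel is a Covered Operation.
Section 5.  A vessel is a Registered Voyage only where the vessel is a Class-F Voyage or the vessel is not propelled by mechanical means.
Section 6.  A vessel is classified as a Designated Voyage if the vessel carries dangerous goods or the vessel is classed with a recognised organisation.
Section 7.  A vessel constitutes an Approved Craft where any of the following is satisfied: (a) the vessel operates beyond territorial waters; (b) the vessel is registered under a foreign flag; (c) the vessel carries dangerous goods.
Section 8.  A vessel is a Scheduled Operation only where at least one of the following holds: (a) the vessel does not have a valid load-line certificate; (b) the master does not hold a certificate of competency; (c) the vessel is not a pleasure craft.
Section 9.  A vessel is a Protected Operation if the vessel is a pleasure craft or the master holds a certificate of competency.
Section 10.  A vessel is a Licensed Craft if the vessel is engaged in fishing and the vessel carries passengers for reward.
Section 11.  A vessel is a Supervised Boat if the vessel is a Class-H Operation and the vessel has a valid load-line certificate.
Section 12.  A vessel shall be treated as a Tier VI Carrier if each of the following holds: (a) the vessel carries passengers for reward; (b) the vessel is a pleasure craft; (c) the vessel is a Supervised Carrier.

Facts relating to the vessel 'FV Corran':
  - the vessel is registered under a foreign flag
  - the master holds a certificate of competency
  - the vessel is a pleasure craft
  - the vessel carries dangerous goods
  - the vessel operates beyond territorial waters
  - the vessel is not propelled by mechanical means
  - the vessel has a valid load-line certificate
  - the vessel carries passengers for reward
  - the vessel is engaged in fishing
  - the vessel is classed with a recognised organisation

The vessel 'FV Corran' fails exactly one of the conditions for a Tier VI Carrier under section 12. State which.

Supervised Carrier

section 6 — Designated Voyage: [the vessel carries dangerous goods? yes] OR [the vessel is classed with a recognised organisation? yes] → satisfied.
section 3 — Class-H Operation: [Designated Voyage (section 6)? yes] OR [the vessel does not carry passengers for reward? no] → satisfied.
section 11 — Supervised Boat: [Class-H Operation (section 3)? yes] AND [the vessel has a valid load-line certificate? yes] → satisfied.
section 8 — Scheduled Operation: [the vessel does not have a valid load-line certificate? no] OR [the master does not hold a certificate of competency? no] OR [the vessel is not a pleasure craft? no] → not satisfied.
section 1 — Class-F Voyage: [Scheduled Operation (section 8)? no] OR [the vessel carries passengers for reward? yes] → satisfied.
section 5 — Registered Voyage: [Class-F Voyage (section 1)? yes] OR [the vessel is not propelled by mechanical means? yes] → satisfied.
section 10 — Licensed Craft: [the vessel is engaged in fishing? yes] AND [the vessel carries passengers for reward? yes] → satisfied.
section 7 — Approved Craft: [the vessel operates beyond territorial waters? yes] OR [the vessel is registered under a foreign flag? yes] OR [the vessel carries dangerous goods? yes] → satisfied.
section 2 — Covered Operation: [Licensed Craft (section 10)? yes] AND [not an Approved Craft (section 7)? no] → not satisfied.
section 4 — Supervised Carrier: [not a Supervised Boat (section 11)? no] OR [not a Registered Voyage (section 5)? no] OR [Covered Operation (section 2)? no] → not satisfied.
section 12 — Tier VI Carrier: [the vessel carries passengers for reward? yes] AND [the vessel is a pleasure craft? yes] AND [Supervised Carrier (section 4)? no] → not satisfied.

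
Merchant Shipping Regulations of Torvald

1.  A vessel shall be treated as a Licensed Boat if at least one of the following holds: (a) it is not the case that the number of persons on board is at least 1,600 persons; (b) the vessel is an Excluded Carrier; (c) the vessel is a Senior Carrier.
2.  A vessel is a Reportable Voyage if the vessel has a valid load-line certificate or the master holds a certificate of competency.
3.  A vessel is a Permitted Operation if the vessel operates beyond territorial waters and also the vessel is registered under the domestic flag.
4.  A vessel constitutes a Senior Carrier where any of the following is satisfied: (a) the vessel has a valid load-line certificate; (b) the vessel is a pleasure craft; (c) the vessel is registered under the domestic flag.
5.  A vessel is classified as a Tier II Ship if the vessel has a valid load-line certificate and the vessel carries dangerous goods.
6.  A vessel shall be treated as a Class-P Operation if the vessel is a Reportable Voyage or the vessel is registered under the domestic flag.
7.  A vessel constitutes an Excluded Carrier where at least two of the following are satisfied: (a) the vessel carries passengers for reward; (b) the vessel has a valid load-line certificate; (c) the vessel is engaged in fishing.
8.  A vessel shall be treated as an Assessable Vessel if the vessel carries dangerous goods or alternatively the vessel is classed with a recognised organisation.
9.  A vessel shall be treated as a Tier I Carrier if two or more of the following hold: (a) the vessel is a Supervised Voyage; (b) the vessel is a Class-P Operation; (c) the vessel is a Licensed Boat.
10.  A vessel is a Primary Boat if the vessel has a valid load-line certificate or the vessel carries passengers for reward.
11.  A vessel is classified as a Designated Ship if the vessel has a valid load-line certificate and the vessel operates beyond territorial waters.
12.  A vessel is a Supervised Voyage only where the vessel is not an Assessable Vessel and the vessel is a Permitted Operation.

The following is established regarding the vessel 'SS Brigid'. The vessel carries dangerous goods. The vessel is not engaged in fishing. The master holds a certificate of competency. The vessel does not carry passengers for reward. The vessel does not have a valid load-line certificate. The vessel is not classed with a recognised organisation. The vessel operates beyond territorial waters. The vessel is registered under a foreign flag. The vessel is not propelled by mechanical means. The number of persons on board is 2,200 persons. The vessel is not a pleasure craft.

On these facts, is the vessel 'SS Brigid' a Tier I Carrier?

Under paragraph 8: the vessel carries dangerous goods? yes; or the vessel is classed with a recognised organisation? no. So the vessel is an Assessable Vessel.
Under paragraph 3: the vessel operates beyond territorial waters? yes; and the vessel is registered under the domestic flag? no. So the vessel is not a Permitted Operation.
Under paragraph 12: not an Assessable Vessel (paragraph 8)? no; and Permitted Operation (paragraph 3)? no. So the vessel is not a Supervised Voyage.
Under paragraph 2: the vessel has a valid load-line certificate? no; or the master holds a certificate of competency? yes. So the vessel is a Reportable Voyage.
Under paragraph 6: Reportable Voyage (paragraph 2)? yes; or the vessel is registered under the domestic flag? no. So the vessel is a Class-P Operation.
Under paragraph 7: the vessel carries passengers for reward? no; the vessel has a valid load-line certificate? no; the vessel is engaged in fishing? no — 0 of 3 hold (need ≥2) → not satisfied.
Under paragraph 4: the vessel has a valid load-line certificate? no; or the vessel is a pleasure craft? no; or the vessel is registered under the domestic flag? no. So the vessel is not a Senior Carrier.
Under paragraph 1: number of persons on board: 2,200 persons ≥ 1,600 persons? yes, so negated condition no; or Excluded Carrier (paragraph 7)? no; or Senior Carrier (paragraph 4)? no. So the vessel is not a Licensed Boat.
Under paragraph 9: Supervised Voyage (paragraph 12)? no; Class-P Operation (paragraph 6)? yes; Licensed Boat (paragraph 1)? no — 1 of 3 hold (need ≥2) → not satisfied.

No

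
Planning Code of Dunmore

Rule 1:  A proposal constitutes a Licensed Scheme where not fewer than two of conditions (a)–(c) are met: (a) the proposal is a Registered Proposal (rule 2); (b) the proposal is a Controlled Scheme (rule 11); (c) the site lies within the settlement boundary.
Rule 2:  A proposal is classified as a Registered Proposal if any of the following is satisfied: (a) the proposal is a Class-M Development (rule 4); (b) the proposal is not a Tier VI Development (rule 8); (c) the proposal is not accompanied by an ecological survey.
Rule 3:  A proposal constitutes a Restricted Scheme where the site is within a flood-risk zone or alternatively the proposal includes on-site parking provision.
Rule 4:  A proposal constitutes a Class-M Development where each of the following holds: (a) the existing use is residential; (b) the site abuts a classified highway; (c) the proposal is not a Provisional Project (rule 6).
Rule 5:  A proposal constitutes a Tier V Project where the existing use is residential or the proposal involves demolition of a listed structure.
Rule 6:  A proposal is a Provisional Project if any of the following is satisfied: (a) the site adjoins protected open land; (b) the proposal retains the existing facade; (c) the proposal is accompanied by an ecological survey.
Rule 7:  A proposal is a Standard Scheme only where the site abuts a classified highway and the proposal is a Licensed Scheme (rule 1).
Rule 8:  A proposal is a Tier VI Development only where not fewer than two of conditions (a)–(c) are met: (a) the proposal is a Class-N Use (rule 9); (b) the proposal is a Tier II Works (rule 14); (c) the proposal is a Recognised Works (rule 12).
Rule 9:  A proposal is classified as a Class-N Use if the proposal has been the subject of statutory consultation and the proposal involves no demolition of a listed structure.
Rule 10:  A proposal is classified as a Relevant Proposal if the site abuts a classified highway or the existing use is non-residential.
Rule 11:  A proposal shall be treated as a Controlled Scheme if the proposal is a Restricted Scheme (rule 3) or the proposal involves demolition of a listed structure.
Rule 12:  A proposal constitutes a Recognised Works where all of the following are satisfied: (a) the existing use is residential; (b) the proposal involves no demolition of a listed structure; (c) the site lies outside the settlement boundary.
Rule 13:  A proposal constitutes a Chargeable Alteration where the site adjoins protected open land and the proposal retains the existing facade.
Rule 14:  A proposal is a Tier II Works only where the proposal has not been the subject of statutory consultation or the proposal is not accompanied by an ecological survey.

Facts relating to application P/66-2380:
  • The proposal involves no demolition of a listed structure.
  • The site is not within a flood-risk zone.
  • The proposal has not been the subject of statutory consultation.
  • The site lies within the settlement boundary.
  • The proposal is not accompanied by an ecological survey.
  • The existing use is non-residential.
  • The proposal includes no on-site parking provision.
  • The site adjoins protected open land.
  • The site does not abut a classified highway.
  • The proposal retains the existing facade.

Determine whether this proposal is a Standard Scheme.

rule 6 — Provisional Project: [the site adjoins protected open land? yes] OR [the proposal retains the existing facade? yes] OR [the proposal is accompanied by an ecological survey? no] → satisfied.
rule 4 — Class-M Development: [the existing use is residential? no] AND [the site abuts a classified highway? no] AND [not a Provisional Project (rule 6)? no] → not satisfied.
rule 9 — Class-N Use: [the proposal has been the subject of statutory consultation? no] AND [the proposal involves no demolition of a listed structure? yes] → not satisfied.
rule 14 — Tier II Works: [the proposal has not been the subject of statutory consultation? yes] OR [the proposal is not accompanied by an ecological survey? yes] → satisfied.
rule 12 — Recognised Works: [the existing use is residential? no] AND [the proposal involves no demolition of a listed structure? yes] AND [the site lies outside the settlement boundary? no] → not satisfied.
rule 8 — Tier VI Development: Class-N Use (rule 9)? no; Tier II Works (rule 14)? yes; Recognised Works (rule 12)? no — 1 of 3 hold (need ≥2) → not satisfied.
rule 2 — Registered Proposal: [Class-M Development (rule 4)? no] OR [not a Tier VI Development (rule 8)? yes] OR [the proposal is not accompanied by an ecological survey? yes] → satisfied.
rule 3 — Restricted Scheme: [the site is within a flood-risk zone? no] OR [the proposal includes on-site parking provision? no] → not satisfied.
rule 11 — Controlled Scheme: [Restricted Scheme (rule 3)? no] OR [the proposal involves demolition of a listed structure? no] → not satisfied.
rule 1 — Licensed Scheme: Registered Proposal (rule 2)? yes; Controlled Scheme (rule 11)? no; the site lies within the settlement boundary? yes — 2 of 3 hold (need ≥2) → satisfied.
rule 7 — Standard Scheme: [the site abuts a classified highway? no] AND [Licensed Scheme (rule 1)? yes] → not satisfied.

No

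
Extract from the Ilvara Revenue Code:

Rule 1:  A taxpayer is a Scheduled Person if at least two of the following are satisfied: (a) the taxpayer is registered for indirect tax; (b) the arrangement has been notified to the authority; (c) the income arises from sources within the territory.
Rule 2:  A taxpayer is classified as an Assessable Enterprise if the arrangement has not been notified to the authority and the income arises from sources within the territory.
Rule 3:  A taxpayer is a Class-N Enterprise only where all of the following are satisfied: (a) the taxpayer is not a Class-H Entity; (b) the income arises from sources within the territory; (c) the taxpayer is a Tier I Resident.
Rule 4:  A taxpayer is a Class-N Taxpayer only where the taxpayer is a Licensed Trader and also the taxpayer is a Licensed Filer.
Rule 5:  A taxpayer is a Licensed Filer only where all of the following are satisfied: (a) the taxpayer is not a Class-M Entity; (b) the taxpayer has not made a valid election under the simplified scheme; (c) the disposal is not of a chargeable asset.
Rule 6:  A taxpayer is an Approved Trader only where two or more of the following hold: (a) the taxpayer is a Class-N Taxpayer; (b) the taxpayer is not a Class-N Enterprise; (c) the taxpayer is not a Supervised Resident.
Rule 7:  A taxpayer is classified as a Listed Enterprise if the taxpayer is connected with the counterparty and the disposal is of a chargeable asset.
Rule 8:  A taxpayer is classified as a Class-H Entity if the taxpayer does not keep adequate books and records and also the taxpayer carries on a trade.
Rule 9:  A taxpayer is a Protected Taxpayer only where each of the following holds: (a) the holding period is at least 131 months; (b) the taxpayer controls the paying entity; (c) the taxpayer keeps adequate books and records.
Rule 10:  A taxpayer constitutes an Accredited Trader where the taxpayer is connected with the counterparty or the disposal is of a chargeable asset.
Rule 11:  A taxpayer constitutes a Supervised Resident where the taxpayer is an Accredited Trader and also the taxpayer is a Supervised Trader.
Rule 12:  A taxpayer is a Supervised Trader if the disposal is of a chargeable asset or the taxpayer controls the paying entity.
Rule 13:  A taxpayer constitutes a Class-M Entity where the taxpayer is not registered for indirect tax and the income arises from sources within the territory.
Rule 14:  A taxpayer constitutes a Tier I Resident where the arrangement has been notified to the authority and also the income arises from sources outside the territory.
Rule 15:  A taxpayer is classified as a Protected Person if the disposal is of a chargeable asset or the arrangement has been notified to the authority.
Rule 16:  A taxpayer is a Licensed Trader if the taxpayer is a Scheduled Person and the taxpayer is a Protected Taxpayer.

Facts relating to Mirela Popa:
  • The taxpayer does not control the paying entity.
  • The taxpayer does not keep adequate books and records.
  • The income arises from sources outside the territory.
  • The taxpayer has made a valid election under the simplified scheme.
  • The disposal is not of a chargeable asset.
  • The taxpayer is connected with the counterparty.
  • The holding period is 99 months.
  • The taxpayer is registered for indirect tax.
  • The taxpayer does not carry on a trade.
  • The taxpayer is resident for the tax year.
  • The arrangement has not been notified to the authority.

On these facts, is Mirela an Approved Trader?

Yes

rule 1 — Scheduled Person: the taxpayer is registered for indirect tax? yes; the arrangement has been notified to the authority? no; the income arises from sources within the territory? no — 1 of 3 hold (need ≥2) → not satisfied.
rule 9 — Protected Taxpayer: [holding period: 99 months ≥ 131 months? no] AND [the taxpayer controls the paying entity? no] AND [the taxpayer keeps adequate books and records? no] → not satisfied.
rule 16 — Licensed Trader: [Scheduled Person (rule 1)? no] AND [Protected Taxpayer (rule 9)? no] → not satisfied.
rule 13 — Class-M Entity: [the taxpayer is not registered for indirect tax? no] AND [the income arises from sources within the territory? no] → not satisfied.
rule 5 — Licensed Filer: [not a Class-M Entity (rule 13)? yes] AND [the taxpayer has not made a valid election under the simplified scheme? no] AND [the disposal is not of a chargeable asset? yes] → not satisfied.
rule 4 — Class-N Taxpayer: [Licensed Trader (rule 16)? no] AND [Licensed Filer (rule 5)? no] → not satisfied.
rule 8 — Class-H Entity: [the taxpayer does not keep adequate books and records? yes] AND [the taxpayer carries on a trade? no] → not satisfied.
rule 14 — Tier I Resident: [the arrangement has been notified to the authority? no] AND [the income arises from sources outside the territory? yes] → not satisfied.
rule 3 — Class-N Enterprise: [not a Class-H Entity (rule 8)? yes] AND [the income arises from sources within the territory? no] AND [Tier I Resident (rule 14)? no] → not satisfied.
rule 10 — Accredited Trader: [the taxpayer is connected with the counterparty? yes] OR [the disposal is of a chargeable asset? no] → satisfied.
rule 12 — Supervised Trader: [the disposal is of a chargeable asset? no] OR [the taxpayer controls the paying entity? no] → not satisfied.
rule 11 — Supervised Resident: [Accredited Trader (rule 10)? yes] AND [Supervised Trader (rule 12)? no] → not satisfied.
rule 6 — Approved Trader: Class-N Taxpayer (rule 4)? no; not a Class-N Enterprise (rule 3)? yes; not a Supervised Resident (rule 11)? yes — 2 of 3 hold (need ≥2) → satisfied.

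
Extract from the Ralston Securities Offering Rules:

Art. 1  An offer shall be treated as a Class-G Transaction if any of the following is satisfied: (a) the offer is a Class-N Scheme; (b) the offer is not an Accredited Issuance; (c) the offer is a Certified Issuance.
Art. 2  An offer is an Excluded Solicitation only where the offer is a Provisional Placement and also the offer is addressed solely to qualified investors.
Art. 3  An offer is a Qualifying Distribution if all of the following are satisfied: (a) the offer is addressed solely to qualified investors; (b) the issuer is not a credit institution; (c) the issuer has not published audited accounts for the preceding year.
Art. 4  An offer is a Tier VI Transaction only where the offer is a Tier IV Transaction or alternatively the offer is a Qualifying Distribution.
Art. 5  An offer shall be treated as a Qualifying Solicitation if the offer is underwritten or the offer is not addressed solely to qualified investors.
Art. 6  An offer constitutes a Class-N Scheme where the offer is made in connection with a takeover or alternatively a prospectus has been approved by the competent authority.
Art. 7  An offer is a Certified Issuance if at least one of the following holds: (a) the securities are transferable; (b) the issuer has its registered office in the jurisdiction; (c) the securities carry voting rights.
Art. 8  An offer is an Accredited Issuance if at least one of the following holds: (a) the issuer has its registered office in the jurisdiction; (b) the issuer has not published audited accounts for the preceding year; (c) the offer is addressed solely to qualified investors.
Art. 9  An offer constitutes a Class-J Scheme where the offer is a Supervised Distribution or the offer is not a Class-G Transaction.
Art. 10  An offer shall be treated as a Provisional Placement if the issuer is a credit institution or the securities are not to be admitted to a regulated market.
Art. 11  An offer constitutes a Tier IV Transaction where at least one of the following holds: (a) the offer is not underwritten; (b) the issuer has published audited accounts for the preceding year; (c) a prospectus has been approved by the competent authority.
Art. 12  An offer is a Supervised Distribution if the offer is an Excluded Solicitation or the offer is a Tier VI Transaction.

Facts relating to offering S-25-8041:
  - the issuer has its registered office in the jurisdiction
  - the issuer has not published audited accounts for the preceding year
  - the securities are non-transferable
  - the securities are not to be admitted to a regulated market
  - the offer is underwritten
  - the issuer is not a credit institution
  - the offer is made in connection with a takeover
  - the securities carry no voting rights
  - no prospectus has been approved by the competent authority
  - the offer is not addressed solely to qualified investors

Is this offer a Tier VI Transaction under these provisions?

No

article 11 — Tier IV Transaction: [the offer is not underwritten? no] OR [the issuer has published audited accounts for the preceding year? no] OR [a prospectus has been approved by the competent authority? no] → not satisfied.
article 3 — Qualifying Distribution: [the offer is addressed solely to qualified investors? no] AND [the issuer is not a credit institution? yes] AND [the issuer has not published audited accounts for the preceding year? yes] → not satisfied.
article 4 — Tier VI Transaction: [Tier IV Transaction (article 11)? no] OR [Qualifying Distribution (article 3)? no] → not satisfied.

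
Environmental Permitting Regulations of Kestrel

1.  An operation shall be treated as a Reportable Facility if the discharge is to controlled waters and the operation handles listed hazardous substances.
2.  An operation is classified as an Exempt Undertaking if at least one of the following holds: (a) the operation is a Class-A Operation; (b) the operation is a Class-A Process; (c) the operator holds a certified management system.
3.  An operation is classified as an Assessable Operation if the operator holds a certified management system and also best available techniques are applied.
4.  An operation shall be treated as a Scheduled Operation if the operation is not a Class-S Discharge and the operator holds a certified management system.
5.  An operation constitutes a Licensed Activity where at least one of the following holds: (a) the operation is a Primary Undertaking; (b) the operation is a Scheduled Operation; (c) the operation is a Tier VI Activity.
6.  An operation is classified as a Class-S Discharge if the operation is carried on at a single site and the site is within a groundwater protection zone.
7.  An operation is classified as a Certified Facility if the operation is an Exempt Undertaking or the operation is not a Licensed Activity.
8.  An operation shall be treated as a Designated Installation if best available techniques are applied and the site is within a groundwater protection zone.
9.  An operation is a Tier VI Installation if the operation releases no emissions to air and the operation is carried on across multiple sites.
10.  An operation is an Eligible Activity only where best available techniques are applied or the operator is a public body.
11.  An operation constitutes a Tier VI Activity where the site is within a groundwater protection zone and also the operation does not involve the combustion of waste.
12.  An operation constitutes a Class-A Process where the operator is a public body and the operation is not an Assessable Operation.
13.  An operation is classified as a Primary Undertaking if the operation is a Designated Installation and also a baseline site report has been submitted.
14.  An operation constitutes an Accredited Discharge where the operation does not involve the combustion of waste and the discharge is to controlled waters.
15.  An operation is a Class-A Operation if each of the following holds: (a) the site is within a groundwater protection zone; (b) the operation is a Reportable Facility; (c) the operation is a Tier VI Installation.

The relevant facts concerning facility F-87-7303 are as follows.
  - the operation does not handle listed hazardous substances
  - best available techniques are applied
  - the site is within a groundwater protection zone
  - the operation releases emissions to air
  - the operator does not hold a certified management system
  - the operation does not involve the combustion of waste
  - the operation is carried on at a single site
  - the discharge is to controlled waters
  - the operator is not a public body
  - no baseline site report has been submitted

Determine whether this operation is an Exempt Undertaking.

paragraph 1 — Reportable Facility: [the discharge is to controlled waters? yes] AND [the operation handles listed hazardous substances? no] → not satisfied.
paragraph 9 — Tier VI Installation: [the operation releases no emissions to air? no] AND [the operation is carried on across multiple sites? no] → not satisfied.
paragraph 15 — Class-A Operation: [the site is within a groundwater protection zone? yes] AND [Reportable Facility (paragraph 1)? no] AND [Tier VI Installation (paragraph 9)? no] → not satisfied.
paragraph 3 — Assessable Operation: [the operator holds a certified management system? no] AND [best available techniques are applied? yes] → not satisfied.
paragraph 12 — Class-A Process: [the operator is a public body? no] AND [not an Assessable Operation (paragraph 3)? yes] → not satisfied.
paragraph 2 — Exempt Undertaking: [Class-A Operation (paragraph 15)? no] OR [Class-A Process (paragraph 12)? no] OR [the operator holds a certified management system? no] → not satisfied.

No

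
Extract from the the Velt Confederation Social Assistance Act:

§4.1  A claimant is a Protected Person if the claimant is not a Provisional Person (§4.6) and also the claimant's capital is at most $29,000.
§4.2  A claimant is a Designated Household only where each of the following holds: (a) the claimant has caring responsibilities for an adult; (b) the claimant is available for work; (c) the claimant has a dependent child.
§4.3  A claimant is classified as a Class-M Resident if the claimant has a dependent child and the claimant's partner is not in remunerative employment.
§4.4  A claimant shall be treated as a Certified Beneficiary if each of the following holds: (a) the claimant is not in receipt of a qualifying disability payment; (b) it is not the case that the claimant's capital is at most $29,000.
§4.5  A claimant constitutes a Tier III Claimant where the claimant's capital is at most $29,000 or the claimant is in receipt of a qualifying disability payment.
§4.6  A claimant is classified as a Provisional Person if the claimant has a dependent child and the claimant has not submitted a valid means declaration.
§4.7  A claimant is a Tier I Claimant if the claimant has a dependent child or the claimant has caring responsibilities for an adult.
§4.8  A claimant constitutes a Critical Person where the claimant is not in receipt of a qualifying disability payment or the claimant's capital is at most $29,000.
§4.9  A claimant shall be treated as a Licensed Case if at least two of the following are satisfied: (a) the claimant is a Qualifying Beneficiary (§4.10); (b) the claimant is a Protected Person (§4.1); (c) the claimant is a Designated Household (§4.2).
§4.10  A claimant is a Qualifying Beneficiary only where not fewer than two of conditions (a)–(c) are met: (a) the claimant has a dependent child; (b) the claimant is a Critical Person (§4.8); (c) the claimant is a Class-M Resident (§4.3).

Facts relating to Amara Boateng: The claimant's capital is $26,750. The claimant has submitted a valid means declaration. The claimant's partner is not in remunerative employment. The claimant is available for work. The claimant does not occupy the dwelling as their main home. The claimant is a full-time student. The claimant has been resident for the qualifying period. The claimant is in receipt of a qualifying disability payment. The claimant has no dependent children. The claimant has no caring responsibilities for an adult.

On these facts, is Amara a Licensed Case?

No

§4.8 — Critical Person: [the claimant is not in receipt of a qualifying disability payment? no] OR [claimant's capital: $26,750 ≤ $29,000? yes] → satisfied.
§4.3 — Class-M Resident: [the claimant has a dependent child? no] AND [the claimant's partner is not in remunerative employment? yes] → not satisfied.
§4.10 — Qualifying Beneficiary: the claimant has a dependent child? no; Critical Person (§4.8)? yes; Class-M Resident (§4.3)? no — 1 of 3 hold (need ≥2) → not satisfied.
§4.6 — Provisional Person: [the claimant has a dependent child? no] AND [the claimant has not submitted a valid means declaration? no] → not satisfied.
§4.1 — Protected Person: [not a Provisional Person (§4.6)? yes] AND [claimant's capital: $26,750 ≤ $29,000? yes] → satisfied.
§4.2 — Designated Household: [the claimant has caring responsibilities for an adult? no] AND [the claimant is available for work? yes] AND [the claimant has a dependent child? no] → not satisfied.
§4.9 — Licensed Case: Qualifying Beneficiary (§4.10)? no; Protected Person (§4.1)? yes; Designated Household (§4.2)? no — 1 of 3 hold (need ≥2) → not satisfied.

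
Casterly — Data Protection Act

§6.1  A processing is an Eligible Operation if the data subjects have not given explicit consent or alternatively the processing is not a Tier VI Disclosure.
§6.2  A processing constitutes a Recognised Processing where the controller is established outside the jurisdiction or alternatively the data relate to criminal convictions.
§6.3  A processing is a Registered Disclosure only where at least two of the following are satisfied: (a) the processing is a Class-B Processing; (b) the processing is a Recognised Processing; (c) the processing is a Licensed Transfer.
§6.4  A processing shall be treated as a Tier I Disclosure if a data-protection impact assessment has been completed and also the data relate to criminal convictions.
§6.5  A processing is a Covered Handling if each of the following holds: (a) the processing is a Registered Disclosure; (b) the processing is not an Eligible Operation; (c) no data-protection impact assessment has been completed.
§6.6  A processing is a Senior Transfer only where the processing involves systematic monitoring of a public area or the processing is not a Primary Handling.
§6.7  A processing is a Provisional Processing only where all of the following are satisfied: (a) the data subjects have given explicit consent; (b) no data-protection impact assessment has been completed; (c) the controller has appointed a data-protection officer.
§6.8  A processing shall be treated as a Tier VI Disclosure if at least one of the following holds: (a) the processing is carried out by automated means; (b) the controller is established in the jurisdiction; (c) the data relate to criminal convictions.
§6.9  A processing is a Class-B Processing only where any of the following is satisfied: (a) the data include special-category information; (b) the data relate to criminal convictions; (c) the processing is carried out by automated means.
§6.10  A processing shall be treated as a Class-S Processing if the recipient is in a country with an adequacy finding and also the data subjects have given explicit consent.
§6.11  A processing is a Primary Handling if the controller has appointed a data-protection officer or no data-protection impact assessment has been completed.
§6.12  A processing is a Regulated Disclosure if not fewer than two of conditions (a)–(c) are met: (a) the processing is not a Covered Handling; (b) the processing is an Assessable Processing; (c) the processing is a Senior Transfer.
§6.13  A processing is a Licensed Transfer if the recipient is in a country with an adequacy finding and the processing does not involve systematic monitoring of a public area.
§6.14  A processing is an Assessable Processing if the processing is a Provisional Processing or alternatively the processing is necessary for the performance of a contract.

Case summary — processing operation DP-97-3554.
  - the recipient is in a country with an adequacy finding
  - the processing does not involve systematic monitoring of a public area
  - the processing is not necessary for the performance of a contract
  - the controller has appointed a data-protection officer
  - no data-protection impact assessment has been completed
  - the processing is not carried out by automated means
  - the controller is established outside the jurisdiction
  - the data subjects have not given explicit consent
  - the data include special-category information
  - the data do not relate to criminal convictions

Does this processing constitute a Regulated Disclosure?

No

§6.9 — Class-B Processing: [the data include special-category information? yes] OR [the data relate to criminal convictions? no] OR [the processing is carried out by automated means? no] → satisfied.
§6.2 — Recognised Processing: [the controller is established outside the jurisdiction? yes] OR [the data relate to criminal convictions? no] → satisfied.
§6.13 — Licensed Transfer: [the recipient is in a country with an adequacy finding? yes] AND [the processing does not involve systematic monitoring of a public area? yes] → satisfied.
§6.3 — Registered Disclosure: Class-B Processing (§6.9)? yes; Recognised Processing (§6.2)? yes; Licensed Transfer (§6.13)? yes — 3 of 3 hold (need ≥2) → satisfied.
§6.8 — Tier VI Disclosure: [the processing is carried out by automated means? no] OR [the controller is established in the jurisdiction? no] OR [the data relate to criminal convictions? no] → not satisfied.
§6.1 — Eligible Operation: [the data subjects have not given explicit consent? yes] OR [not a Tier VI Disclosure (§6.8)? yes] → satisfied.
§6.5 — Covered Handling: [Registered Disclosure (§6.3)? yes] AND [not an Eligible Operation (§6.1)? no] AND [no data-protection impact assessment has been completed? yes] → not satisfied.
§6.7 — Provisional Processing: [the data subjects have given explicit consent? no] AND [no data-protection impact assessment has been completed? yes] AND [the controller has appointed a data-protection officer? yes] → not satisfied.
§6.14 — Assessable Processing: [Provisional Processing (§6.7)? no] OR [the processing is necessary for the performance of a contract? no] → not satisfied.
§6.11 — Primary Handling: [the controller has appointed a data-protection officer? yes] OR [no data-protection impact assessment has been completed? yes] → satisfied.
§6.6 — Senior Transfer: [the processing involves systematic monitoring of a public area? no] OR [not a Primary Handling (§6.11)? no] → not satisfied.
§6.12 — Regulated Disclosure: not a Covered Handling (§6.5)? yes; Assessable Processing (§6.14)? no; Senior Transfer (§6.6)? no — 1 of 3 hold (need ≥2) → not satisfied.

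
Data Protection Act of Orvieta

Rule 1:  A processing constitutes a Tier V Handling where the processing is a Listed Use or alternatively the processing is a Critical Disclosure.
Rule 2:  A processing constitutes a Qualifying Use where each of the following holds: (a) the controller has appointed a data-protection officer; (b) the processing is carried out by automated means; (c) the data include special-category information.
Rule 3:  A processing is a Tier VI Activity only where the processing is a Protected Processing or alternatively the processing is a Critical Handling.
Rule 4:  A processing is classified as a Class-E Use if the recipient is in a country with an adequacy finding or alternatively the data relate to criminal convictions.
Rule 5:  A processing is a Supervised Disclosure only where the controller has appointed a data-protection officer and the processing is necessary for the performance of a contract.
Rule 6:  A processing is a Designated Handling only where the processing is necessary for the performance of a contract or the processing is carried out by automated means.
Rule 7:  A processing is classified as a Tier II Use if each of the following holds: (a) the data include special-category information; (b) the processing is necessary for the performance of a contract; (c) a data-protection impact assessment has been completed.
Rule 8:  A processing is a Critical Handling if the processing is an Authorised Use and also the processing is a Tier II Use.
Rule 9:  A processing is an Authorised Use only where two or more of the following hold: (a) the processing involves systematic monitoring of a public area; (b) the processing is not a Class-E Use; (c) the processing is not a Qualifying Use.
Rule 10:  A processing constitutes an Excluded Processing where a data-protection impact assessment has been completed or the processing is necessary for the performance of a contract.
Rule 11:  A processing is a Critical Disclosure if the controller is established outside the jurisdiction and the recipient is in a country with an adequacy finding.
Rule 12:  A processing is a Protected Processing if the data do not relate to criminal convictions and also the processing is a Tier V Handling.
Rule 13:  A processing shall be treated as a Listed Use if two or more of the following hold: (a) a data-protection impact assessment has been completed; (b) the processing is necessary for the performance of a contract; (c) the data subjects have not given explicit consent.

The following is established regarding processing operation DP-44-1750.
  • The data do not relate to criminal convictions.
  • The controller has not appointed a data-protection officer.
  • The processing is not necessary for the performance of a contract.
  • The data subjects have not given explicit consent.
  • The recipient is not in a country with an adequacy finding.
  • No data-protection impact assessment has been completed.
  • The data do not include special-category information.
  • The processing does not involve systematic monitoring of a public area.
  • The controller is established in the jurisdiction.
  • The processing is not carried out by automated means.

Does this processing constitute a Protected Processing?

No

Under rule 13: a data-protection impact assessment has been completed? no; the processing is necessary for the performance of a contract? no; the data subjects have not given explicit consent? yes — 1 of 3 hold (need ≥2) → not satisfied.
Under rule 11: the controller is established outside the jurisdiction? no; and the recipient is in a country with an adequacy finding? no. So the processing is not a Critical Disclosure.
Under rule 1: Listed Use (rule 13)? no; or Critical Disclosure (rule 11)? no. So the processing is not a Tier V Handling.
Under rule 12: the data do not relate to criminal convictions? yes; and Tier V Handling (rule 1)? no. So the processing is not a Protected Processing.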